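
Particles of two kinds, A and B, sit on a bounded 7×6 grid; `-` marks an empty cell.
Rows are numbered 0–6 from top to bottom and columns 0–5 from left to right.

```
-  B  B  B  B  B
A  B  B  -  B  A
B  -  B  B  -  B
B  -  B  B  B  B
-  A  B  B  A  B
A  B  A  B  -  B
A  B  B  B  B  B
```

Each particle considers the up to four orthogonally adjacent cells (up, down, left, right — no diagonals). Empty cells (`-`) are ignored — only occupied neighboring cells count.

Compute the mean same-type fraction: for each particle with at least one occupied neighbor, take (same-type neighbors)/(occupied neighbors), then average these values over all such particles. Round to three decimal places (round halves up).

0.671

Row 0: (0,1)B 2/2 · (0,2)B 3/3 · (0,3)B 2/2 · (0,4)B 3/3 · (0,5)B 1/2
Row 1: (1,0)A 0/2 · (1,1)B 2/3 · (1,2)B 3/3 · (1,4)B 1/2 · (1,5)A 0/3
Row 2: (2,0)B 1/2 · (2,2)B 3/3 · (2,3)B 2/2 · (2,5)B 1/2
Row 3: (3,0)B 1/1 · (3,2)B 3/3 · (3,3)B 4/4 · (3,4)B 2/3 · (3,5)B 3/3
Row 4: (4,1)A 0/2 · (4,2)B 2/4 · (4,3)B 3/4 · (4,4)A 0/3 · (4,5)B 2/3
Row 5: (5,0)A 1/2 · (5,1)B 1/4 · (5,2)A 0/4 · (5,3)B 2/3 · (5,5)B 2/2
Row 6: (6,0)A 1/2 · (6,1)B 2/3 · (6,2)B 2/3 · (6,3)B 3/3 · (6,4)B 2/2 · (6,5)B 2/2
Sum over 35 particles: 2/2 + 3/3 + 2/2 + 3/3 + 1/2 + 0/2 + 2/3 + 3/3 + 1/2 + 0/3 + 1/2 + 3/3 + 2/2 + 1/2 + 1/1 + 3/3 + 4/4 + 2/3 + 3/3 + 0/2 + 2/4 + 3/4 + 0/3 + 2/3 + 1/2 + 1/4 + 0/4 + 2/3 + 2/2 + 1/2 + 2/3 + 2/3 + 3/3 + 2/2 + 2/2 = 47/2; mean = 47/2 ÷ 35 = 47/70 = 0.671428… → 0.671.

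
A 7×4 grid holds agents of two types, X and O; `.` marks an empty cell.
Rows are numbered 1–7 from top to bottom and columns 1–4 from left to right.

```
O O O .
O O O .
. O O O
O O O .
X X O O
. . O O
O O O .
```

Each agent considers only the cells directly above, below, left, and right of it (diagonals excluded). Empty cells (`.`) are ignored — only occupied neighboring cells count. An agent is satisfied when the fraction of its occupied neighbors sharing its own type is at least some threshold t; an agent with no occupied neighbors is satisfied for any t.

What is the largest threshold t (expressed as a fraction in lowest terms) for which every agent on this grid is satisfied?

Row 1: (1,1)O 2/2 · (1,2)O 3/3 · (1,3)O 2/2
Row 2: (2,1)O 2/2 · (2,2)O 4/4 · (2,3)O 3/3
Row 3: (3,2)O 3/3 · (3,3)O 4/4 · (3,4)O 1/1
Row 4: (4,1)O 1/2 · (4,2)O 3/4 · (4,3)O 3/3
Row 5: (5,1)X 1/2 · (5,2)X 1/3 · (5,3)O 3/4 · (5,4)O 2/2
Row 6: (6,3)O 3/3 · (6,4)O 2/2
Row 7: (7,1)O 1/1 · (7,2)O 2/2 · (7,3)O 2/2
The smallest same-type fraction is 1/3 at (5,2), which reduces to 1/3. Any threshold above that leaves this agent unsatisfied.

1/3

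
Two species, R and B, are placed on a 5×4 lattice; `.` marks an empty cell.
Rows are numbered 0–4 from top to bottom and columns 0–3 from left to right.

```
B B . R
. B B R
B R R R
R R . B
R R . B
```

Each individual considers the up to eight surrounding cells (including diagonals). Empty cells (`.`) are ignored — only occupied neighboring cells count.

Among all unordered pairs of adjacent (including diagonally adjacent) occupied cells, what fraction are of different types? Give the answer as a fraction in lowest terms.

4/11

Scan each occupied cell's neighbors to the right and below (and the two forward diagonals) so each pair is counted once.
From row 0: 1 unlike of 6 pairs (running 1/6).
From row 1: 6 unlike of 10 pairs (running 7/16).
From row 2: 5 unlike of 10 pairs (running 12/26).
From row 3: 0 unlike of 6 pairs (running 12/32).
From row 4: 0 unlike of 1 pairs (running 12/33).
Total adjacent occupied pairs: 33; unlike-type pairs: 12.
12/33 reduces to 4/11.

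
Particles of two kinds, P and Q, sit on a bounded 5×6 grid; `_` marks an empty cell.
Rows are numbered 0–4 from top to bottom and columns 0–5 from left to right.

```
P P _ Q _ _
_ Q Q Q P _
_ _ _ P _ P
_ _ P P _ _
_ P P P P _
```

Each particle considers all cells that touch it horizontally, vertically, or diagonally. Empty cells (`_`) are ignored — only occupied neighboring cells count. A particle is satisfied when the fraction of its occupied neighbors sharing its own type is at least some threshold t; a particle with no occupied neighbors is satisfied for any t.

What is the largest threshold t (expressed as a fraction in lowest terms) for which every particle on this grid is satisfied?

1/3

Row 0: (0,0)P 1/2 · (0,1)P 1/3 · (0,3)Q 2/3
Row 1: (1,1)Q 1/3 · (1,2)Q 3/5 · (1,3)Q 2/4 · (1,4)P 2/4
Row 2: (2,3)P 3/5 · (2,5)P 1/1
Row 3: (3,2)P 5/5 · (3,3)P 5/5
Row 4: (4,1)P 2/2 · (4,2)P 4/4 · (4,3)P 4/4 · (4,4)P 2/2
The smallest same-type fraction is 1/3 at (0,1), which reduces to 1/3. Any threshold above that leaves this particle unsatisfied.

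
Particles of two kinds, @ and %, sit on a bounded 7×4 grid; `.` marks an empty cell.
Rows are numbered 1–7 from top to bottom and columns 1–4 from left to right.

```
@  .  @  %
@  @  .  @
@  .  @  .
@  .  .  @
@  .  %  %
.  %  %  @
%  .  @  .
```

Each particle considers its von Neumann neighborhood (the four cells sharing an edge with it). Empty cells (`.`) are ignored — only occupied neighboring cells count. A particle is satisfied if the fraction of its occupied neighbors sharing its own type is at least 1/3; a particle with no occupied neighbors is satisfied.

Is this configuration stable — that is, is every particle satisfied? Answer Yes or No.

No

(1,1)@ 1/1 ✓
(1,3)@ 0/1 ✗
(1,4)% 0/2 ✗
(2,1)@ 3/3 ✓
(2,2)@ 1/1 ✓
(2,4)@ 0/1 ✗
(3,1)@ 2/2 ✓
(3,3)@ 0/0 ✓
(4,1)@ 2/2 ✓
(4,4)@ 0/1 ✗
(5,1)@ 1/1 ✓
(5,3)% 2/2 ✓
(5,4)% 1/3 ✓
(6,2)% 1/1 ✓
(6,3)% 2/4 ✓
(6,4)@ 0/2 ✗
(7,1)% 0/0 ✓
(7,3)@ 0/1 ✗
For instance (1,3) has only 0/1 same-type neighbors, below 1/3.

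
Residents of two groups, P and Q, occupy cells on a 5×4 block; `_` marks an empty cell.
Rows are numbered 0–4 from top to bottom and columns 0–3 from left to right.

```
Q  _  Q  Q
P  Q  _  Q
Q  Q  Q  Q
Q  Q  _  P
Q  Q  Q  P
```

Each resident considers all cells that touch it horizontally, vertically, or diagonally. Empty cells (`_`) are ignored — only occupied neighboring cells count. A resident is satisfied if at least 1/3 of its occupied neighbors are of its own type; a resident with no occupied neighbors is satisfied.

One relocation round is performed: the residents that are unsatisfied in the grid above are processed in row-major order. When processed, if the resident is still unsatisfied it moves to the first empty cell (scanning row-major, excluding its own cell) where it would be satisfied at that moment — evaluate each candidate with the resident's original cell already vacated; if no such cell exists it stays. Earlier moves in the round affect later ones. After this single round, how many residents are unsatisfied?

Initially unsatisfied (in order): (1,0), (3,3).
  (1,0): no empty cell satisfies it; stays.
  (3,3): no empty cell satisfies it; stays.
Resulting grid:
Q _ Q Q
P Q _ Q
Q Q Q Q
Q Q _ P
Q Q Q P
Unsatisfied now: (1,0), (3,3).

2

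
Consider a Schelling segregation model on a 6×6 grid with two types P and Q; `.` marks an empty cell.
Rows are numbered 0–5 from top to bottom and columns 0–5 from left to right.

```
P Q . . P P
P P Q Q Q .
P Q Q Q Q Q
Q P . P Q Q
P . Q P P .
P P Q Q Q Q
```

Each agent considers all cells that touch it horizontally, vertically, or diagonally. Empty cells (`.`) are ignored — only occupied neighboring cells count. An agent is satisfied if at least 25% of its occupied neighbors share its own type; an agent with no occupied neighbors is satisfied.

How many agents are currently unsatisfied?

Row 0: (0,0)P 2/3 ok · (0,1)Q 1/4 ok · (0,4)P 1/3 ok · (0,5)P 1/2 ok
Row 1: (1,0)P 3/5 ok · (1,1)P 3/7 ok · (1,2)Q 5/6 ok · (1,3)Q 5/6 ok · (1,4)Q 4/6 ok
Row 2: (2,0)P 3/5 ok · (2,1)Q 3/7 ok · (2,2)Q 4/7 ok · (2,3)Q 6/7 ok · (2,4)Q 6/7 ok · (2,5)Q 4/4 ok
Row 3: (3,0)Q 1/4 ok · (3,1)P 2/6 ok · (3,3)P 2/7 ok · (3,4)Q 4/7 ok · (3,5)Q 3/4 ok
Row 4: (4,0)P 3/4 ok · (4,2)Q 2/6 ok · (4,3)P 2/7 ok · (4,4)P 2/7 ok
Row 5: (5,0)P 2/2 ok · (5,1)P 2/4 ok · (5,2)Q 2/4 ok · (5,3)Q 3/5 ok · (5,4)Q 2/4 ok · (5,5)Q 1/2 ok
Every one meets the threshold.

0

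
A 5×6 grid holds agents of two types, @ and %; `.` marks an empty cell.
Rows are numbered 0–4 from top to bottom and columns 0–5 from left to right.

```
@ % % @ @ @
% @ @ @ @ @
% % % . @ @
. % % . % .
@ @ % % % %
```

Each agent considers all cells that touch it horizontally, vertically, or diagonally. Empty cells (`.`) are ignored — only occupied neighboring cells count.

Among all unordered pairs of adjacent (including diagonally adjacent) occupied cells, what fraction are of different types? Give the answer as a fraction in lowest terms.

21/64

Scan each occupied cell's neighbors to the right and below (and the two forward diagonals) so each pair is counted once.
Row 0: @(0,0)–%(0,1)≠ @(0,0)–%(1,0)≠ @(0,0)–@(1,1)= %(0,1)–%(0,2)= %(0,1)–@(1,1)≠ %(0,1)–@(1,2)≠ %(0,1)–%(1,0)= %(0,2)–@(0,3)≠ %(0,2)–@(1,2)≠ %(0,2)–@(1,3)≠ %(0,2)–@(1,1)≠ @(0,3)–@(0,4)= @(0,3)–@(1,3)= @(0,3)–@(1,4)= @(0,3)–@(1,2)= @(0,4)–@(0,5)= @(0,4)–@(1,4)= @(0,4)–@(1,5)= @(0,4)–@(1,3)= @(0,5)–@(1,5)= @(0,5)–@(1,4)=  → 8/21 unlike.
Row 1: %(1,0)–@(1,1)≠ %(1,0)–%(2,0)= %(1,0)–%(2,1)= @(1,1)–@(1,2)= @(1,1)–%(2,1)≠ @(1,1)–%(2,2)≠ @(1,1)–%(2,0)≠ @(1,2)–@(1,3)= @(1,2)–%(2,2)≠ @(1,2)–%(2,1)≠ @(1,3)–@(1,4)= @(1,3)–@(2,4)= @(1,3)–%(2,2)≠ @(1,4)–@(1,5)= @(1,4)–@(2,4)= @(1,4)–@(2,5)= @(1,5)–@(2,5)= @(1,5)–@(2,4)=  → 7/18 unlike.
Row 2: %(2,0)–%(2,1)= %(2,0)–%(3,1)= %(2,1)–%(2,2)= %(2,1)–%(3,1)= %(2,1)–%(3,2)= %(2,2)–%(3,2)= %(2,2)–%(3,1)= @(2,4)–@(2,5)= @(2,4)–%(3,4)≠ @(2,5)–%(3,4)≠  → 2/10 unlike.
Row 3: %(3,1)–%(3,2)= %(3,1)–@(4,1)≠ %(3,1)–%(4,2)= %(3,1)–@(4,0)≠ %(3,2)–%(4,2)= %(3,2)–%(4,3)= %(3,2)–@(4,1)≠ %(3,4)–%(4,4)= %(3,4)–%(4,5)= %(3,4)–%(4,3)=  → 3/10 unlike.
Row 4: @(4,0)–@(4,1)= @(4,1)–%(4,2)≠ %(4,2)–%(4,3)= %(4,3)–%(4,4)= %(4,4)–%(4,5)=  → 1/5 unlike.
Total adjacent occupied pairs: 64; unlike-type pairs: 21.
21/64 is already in lowest terms.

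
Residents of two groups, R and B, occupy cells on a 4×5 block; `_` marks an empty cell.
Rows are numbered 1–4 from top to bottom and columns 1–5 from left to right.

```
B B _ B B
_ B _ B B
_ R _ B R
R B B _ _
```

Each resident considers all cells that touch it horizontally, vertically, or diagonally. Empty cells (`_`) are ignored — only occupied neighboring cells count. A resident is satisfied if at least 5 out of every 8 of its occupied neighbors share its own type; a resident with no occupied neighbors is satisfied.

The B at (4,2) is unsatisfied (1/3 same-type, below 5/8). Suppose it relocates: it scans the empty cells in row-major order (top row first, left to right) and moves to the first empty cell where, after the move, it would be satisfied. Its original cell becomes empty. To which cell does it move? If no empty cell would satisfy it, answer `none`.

(1,3)

Vacating (4,2). Empty cells in order:
  (1,3): 4/4 same-type → satisfied — stop here.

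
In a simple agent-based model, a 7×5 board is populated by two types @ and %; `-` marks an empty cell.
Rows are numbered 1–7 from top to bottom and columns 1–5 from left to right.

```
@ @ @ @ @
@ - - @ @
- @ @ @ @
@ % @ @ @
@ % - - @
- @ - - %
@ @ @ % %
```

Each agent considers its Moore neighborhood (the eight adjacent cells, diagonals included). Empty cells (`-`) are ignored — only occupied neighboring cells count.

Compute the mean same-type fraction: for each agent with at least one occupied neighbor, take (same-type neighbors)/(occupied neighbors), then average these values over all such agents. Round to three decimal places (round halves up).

0.820

Row 1: (1,1)@ 2/2 · (1,2)@ 3/3 · (1,3)@ 3/3 · (1,4)@ 4/4 · (1,5)@ 3/3
Row 2: (2,1)@ 3/3 · (2,4)@ 7/7 · (2,5)@ 5/5
Row 3: (3,2)@ 4/5 · (3,3)@ 5/6 · (3,4)@ 7/7 · (3,5)@ 5/5
Row 4: (4,1)@ 2/4 · (4,2)% 1/6 · (4,3)@ 4/6 · (4,4)@ 6/6 · (4,5)@ 4/4
Row 5: (5,1)@ 2/4 · (5,2)% 1/5 · (5,5)@ 2/3
Row 6: (6,2)@ 4/5 · (6,5)% 2/3
Row 7: (7,1)@ 2/2 · (7,2)@ 3/3 · (7,3)@ 2/3 · (7,4)% 2/3 · (7,5)% 2/2
Sum over 27 agents: 2/2 + 3/3 + 3/3 + 4/4 + 3/3 + 3/3 + 7/7 + 5/5 + 4/5 + 5/6 + 7/7 + 5/5 + 2/4 + 1/6 + 4/6 + 6/6 + 4/4 + 2/4 + 1/5 + 2/3 + 4/5 + 2/3 + 2/2 + 3/3 + 2/3 + 2/3 + 2/2 = 332/15; mean = 332/15 ÷ 27 = 332/405 = 0.819753… → 0.820.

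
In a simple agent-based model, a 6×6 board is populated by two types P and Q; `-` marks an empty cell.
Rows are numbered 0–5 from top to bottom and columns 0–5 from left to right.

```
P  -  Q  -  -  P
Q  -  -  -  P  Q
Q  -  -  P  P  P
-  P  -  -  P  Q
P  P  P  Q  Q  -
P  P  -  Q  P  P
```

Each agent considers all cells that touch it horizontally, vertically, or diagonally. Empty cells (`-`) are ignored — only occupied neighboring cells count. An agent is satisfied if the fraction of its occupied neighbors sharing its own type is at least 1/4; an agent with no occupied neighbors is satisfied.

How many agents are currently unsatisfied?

2

(0,0)P 0/1 ✗
(0,2)Q 0/0 ✓
(0,5)P 1/2 ✓
(1,0)Q 1/2 ✓
(1,4)P 4/5 ✓
(1,5)Q 0/4 ✗
(2,0)Q 1/2 ✓
(2,3)P 3/3 ✓
(2,4)P 4/6 ✓
(2,5)P 3/5 ✓
(3,1)P 3/4 ✓
(3,4)P 3/6 ✓
(3,5)Q 1/4 ✓
(4,0)P 4/4 ✓
(4,1)P 5/5 ✓
(4,2)P 3/5 ✓
(4,3)Q 2/5 ✓
(4,4)Q 3/6 ✓
(5,0)P 3/3 ✓
(5,1)P 4/4 ✓
(5,3)Q 2/4 ✓
(5,4)P 1/4 ✓
(5,5)P 1/2 ✓
Unsatisfied: (0,0), (1,5) — 2 in total.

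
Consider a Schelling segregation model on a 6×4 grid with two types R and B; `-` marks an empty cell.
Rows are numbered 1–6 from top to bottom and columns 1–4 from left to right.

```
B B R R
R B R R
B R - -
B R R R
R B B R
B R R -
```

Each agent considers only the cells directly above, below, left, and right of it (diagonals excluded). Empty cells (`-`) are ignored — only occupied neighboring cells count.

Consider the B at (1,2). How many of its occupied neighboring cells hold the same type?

Occupied neighbors of (1,2): (2,2)=B, (1,1)=B, (1,3)=R.
Same type (B): 2 of 3.

2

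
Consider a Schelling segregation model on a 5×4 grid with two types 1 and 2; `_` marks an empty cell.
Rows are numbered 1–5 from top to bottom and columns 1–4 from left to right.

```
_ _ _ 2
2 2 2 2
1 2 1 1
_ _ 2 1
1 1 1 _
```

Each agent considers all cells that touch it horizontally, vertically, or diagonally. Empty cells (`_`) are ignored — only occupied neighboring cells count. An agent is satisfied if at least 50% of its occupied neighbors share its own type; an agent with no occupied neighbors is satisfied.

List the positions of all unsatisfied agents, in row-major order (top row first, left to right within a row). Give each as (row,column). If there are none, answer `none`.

Row 1: (1,4)2 2/2 ✓
Row 2: (2,1)2 2/3 ✓ · (2,2)2 3/5 ✓ · (2,3)2 4/6 ✓ · (2,4)2 2/4 ✓
Row 3: (3,1)1 0/3 ✗ · (3,2)2 4/6 ✓ · (3,3)1 2/7 ✗ · (3,4)1 2/5 ✗
Row 4: (4,3)2 1/6 ✗ · (4,4)1 3/4 ✓
Row 5: (5,1)1 1/1 ✓ · (5,2)1 2/3 ✓ · (5,3)1 2/3 ✓

(3,1), (3,3), (3,4), (4,3)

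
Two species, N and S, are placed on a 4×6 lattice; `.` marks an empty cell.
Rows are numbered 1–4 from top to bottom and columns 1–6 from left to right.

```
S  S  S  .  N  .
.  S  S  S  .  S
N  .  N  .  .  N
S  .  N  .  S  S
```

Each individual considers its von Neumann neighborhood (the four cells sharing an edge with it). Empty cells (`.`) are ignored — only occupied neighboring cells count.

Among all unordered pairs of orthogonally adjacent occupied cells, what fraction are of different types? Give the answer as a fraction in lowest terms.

Scan each occupied cell's neighbors to the right and below so each pair is counted once.
From row 1: 0 unlike of 4 pairs (running 0/4).
From row 2: 2 unlike of 4 pairs (running 2/8).
From row 3: 2 unlike of 3 pairs (running 4/11).
From row 4: 0 unlike of 1 pairs (running 4/12).
Total adjacent occupied pairs: 12; unlike-type pairs: 4.
4/12 reduces to 1/3.

1/3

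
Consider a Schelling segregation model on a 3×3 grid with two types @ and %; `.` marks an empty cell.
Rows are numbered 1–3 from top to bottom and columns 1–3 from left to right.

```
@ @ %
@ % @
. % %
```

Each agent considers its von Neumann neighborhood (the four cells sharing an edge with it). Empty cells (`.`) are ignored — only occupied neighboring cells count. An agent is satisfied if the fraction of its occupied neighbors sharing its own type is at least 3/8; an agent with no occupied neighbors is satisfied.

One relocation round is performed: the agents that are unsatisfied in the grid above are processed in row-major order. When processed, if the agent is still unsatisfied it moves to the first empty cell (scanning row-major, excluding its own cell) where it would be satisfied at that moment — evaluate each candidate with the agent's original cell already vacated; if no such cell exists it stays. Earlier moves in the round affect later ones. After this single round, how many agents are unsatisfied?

Initially unsatisfied (in order): (1,2), (1,3), (2,2), (2,3).
  (1,2) → (3,1).
  (1,3) → (1,2).
  (2,2): now satisfied by earlier moves; stays.
  (2,3): no empty cell satisfies it; stays.
Resulting grid:
@ % .
@ % @
@ % %
Unsatisfied now: (2,3).

1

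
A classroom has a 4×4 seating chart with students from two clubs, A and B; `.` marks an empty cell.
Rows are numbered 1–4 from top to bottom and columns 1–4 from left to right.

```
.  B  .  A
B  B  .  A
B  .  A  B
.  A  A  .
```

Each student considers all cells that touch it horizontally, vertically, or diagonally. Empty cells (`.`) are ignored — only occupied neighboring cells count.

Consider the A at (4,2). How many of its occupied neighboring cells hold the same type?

2

Occupied neighbors of (4,2): (3,1)=B, (3,3)=A, (4,3)=A.
Same type (A): 2 of 3.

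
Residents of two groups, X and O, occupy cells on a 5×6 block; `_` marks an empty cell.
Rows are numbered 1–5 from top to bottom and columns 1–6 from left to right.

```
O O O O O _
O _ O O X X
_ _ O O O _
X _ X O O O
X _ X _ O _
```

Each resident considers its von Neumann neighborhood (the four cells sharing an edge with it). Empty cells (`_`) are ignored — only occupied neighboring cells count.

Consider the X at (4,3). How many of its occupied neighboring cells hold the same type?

1

Occupied neighbors of (4,3): (3,3)=O, (5,3)=X, (4,4)=O.
Same type (X): 1 of 3.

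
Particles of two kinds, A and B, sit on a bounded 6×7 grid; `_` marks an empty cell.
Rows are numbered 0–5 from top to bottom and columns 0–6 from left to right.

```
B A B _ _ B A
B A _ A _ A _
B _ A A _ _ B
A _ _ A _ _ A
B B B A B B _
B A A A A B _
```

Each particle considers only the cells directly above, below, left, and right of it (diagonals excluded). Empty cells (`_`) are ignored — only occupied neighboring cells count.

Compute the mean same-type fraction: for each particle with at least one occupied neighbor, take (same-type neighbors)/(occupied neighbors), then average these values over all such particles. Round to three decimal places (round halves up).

0.476

Row 0: (0,0)B 1/2 · (0,1)A 1/3 · (0,2)B 0/1 · (0,5)B 0/2 · (0,6)A 0/1
Row 1: (1,0)B 2/3 · (1,1)A 1/2 · (1,3)A 1/1 · (1,5)A 0/1
Row 2: (2,0)B 1/2 · (2,2)A 1/1 · (2,3)A 3/3 · (2,6)B 0/1
Row 3: (3,0)A 0/2 · (3,3)A 2/2 · (3,6)A 0/1
Row 4: (4,0)B 2/3 · (4,1)B 2/3 · (4,2)B 1/3 · (4,3)A 2/4 · (4,4)B 1/3 · (4,5)B 2/2
Row 5: (5,0)B 1/2 · (5,1)A 1/3 · (5,2)A 2/3 · (5,3)A 3/3 · (5,4)A 1/3 · (5,5)B 1/2
Sum over 28 particles: 1/2 + 1/3 + 0/1 + 0/2 + 0/1 + 2/3 + 1/2 + 1/1 + 0/1 + 1/2 + 1/1 + 3/3 + 0/1 + 0/2 + 2/2 + 0/1 + 2/3 + 2/3 + 1/3 + 2/4 + 1/3 + 2/2 + 1/2 + 1/3 + 2/3 + 3/3 + 1/3 + 1/2 = 40/3; mean = 40/3 ÷ 28 = 10/21 = 0.476190… → 0.476.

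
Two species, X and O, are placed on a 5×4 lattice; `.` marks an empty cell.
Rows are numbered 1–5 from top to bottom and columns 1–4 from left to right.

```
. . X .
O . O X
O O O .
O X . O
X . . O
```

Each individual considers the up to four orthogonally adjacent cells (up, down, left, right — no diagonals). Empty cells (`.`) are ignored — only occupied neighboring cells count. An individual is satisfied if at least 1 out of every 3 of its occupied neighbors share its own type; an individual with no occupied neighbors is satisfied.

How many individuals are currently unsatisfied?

4

(1,3)X 0/1 ✗
(2,1)O 1/1 ✓
(2,3)O 1/3 ✓
(2,4)X 0/1 ✗
(3,1)O 3/3 ✓
(3,2)O 2/3 ✓
(3,3)O 2/2 ✓
(4,1)O 1/3 ✓
(4,2)X 0/2 ✗
(4,4)O 1/1 ✓
(5,1)X 0/1 ✗
(5,4)O 1/1 ✓
Unsatisfied: (1,3), (2,4), (4,2), (5,1) — 4 in total.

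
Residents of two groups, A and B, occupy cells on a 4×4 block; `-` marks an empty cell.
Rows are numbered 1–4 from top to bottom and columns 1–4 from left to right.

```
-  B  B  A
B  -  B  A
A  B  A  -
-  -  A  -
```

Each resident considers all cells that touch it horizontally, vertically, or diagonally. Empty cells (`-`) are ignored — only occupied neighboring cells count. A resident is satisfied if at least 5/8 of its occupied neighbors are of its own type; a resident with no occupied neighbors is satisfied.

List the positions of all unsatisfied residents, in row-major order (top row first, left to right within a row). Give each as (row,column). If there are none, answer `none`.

Row 1: (1,2)B 3/3 satisfied · (1,3)B 2/4 not · (1,4)A 1/3 not
Row 2: (2,1)B 2/3 satisfied · (2,3)B 3/6 not · (2,4)A 2/4 not
Row 3: (3,1)A 0/2 not · (3,2)B 2/5 not · (3,3)A 2/4 not
Row 4: (4,3)A 1/2 not

(1,3), (1,4), (2,3), (2,4), (3,1), (3,2), (3,3), (4,3)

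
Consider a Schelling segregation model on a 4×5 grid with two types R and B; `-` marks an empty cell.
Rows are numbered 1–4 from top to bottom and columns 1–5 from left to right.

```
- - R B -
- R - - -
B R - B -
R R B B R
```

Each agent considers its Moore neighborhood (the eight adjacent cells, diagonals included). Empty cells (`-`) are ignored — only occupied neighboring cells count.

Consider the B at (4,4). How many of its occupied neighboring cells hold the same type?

Occupied neighbors of (4,4): (3,4)=B, (4,3)=B, (4,5)=R.
Same type (B): 2 of 3.

2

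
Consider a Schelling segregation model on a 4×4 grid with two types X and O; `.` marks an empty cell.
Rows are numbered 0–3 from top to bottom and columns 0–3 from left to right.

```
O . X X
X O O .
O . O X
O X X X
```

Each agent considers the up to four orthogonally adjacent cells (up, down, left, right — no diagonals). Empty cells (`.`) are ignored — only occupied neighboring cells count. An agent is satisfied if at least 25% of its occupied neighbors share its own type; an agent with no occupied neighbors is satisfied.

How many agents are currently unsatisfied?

2

(0,0)O 0/1 ✗
(0,2)X 1/2 ✓
(0,3)X 1/1 ✓
(1,0)X 0/3 ✗
(1,1)O 1/2 ✓
(1,2)O 2/3 ✓
(2,0)O 1/2 ✓
(2,2)O 1/3 ✓
(2,3)X 1/2 ✓
(3,0)O 1/2 ✓
(3,1)X 1/2 ✓
(3,2)X 2/3 ✓
(3,3)X 2/2 ✓
Unsatisfied: (0,0), (1,0) — 2 in total.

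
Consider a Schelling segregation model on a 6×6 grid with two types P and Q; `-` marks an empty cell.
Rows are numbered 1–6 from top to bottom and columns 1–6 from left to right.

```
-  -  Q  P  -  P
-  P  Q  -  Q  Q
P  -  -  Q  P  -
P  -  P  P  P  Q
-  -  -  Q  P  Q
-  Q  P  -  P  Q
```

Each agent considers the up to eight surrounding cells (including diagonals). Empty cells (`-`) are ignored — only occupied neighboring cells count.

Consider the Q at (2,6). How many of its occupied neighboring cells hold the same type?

Occupied neighbors of (2,6): (1,6)=P, (2,5)=Q, (3,5)=P.
Same type (Q): 1 of 3.

1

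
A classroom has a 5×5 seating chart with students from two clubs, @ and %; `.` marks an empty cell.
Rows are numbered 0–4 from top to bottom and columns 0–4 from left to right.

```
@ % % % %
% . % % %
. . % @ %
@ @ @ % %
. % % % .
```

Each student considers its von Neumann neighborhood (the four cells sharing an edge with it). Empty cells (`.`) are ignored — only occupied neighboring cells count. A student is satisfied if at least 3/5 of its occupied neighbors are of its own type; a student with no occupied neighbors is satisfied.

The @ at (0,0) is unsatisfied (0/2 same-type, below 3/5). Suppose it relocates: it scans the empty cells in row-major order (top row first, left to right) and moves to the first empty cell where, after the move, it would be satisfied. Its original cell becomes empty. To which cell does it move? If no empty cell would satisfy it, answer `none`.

none

Vacating (0,0). Empty cells in order:
  (1,1): 0/3 same-type → still unsatisfied.
  (2,0): 1/2 same-type → still unsatisfied.
  (2,1): 1/2 same-type → still unsatisfied.
  (4,0): 1/2 same-type → still unsatisfied.
  (4,4): 0/2 same-type → still unsatisfied.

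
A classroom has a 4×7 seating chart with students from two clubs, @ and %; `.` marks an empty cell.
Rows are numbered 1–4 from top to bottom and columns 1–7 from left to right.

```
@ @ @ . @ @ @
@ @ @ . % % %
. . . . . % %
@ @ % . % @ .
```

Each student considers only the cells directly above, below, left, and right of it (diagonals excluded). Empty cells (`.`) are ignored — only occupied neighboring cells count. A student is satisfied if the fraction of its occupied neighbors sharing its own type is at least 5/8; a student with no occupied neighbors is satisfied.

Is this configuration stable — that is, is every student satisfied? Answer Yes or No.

No

Row 1: (1,1)@ 2/2 ✓ · (1,2)@ 3/3 ✓ · (1,3)@ 2/2 ✓ · (1,5)@ 1/2 ✗ · (1,6)@ 2/3 ✓ · (1,7)@ 1/2 ✗
Row 2: (2,1)@ 2/2 ✓ · (2,2)@ 3/3 ✓ · (2,3)@ 2/2 ✓ · (2,5)% 1/2 ✗ · (2,6)% 3/4 ✓ · (2,7)% 2/3 ✓
Row 3: (3,6)% 2/3 ✓ · (3,7)% 2/2 ✓
Row 4: (4,1)@ 1/1 ✓ · (4,2)@ 1/2 ✗ · (4,3)% 0/1 ✗ · (4,5)% 0/1 ✗ · (4,6)@ 0/2 ✗
For instance (1,5) has only 1/2 same-type neighbors, below 5/8.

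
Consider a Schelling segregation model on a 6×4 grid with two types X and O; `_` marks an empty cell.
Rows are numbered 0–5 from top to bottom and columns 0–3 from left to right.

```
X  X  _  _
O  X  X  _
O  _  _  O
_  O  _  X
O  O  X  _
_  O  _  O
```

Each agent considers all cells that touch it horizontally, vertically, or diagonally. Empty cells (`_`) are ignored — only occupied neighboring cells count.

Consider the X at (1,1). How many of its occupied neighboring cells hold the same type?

3

Occupied neighbors of (1,1): (0,0)=X, (0,1)=X, (1,0)=O, (1,2)=X, (2,0)=O.
Same type (X): 3 of 5.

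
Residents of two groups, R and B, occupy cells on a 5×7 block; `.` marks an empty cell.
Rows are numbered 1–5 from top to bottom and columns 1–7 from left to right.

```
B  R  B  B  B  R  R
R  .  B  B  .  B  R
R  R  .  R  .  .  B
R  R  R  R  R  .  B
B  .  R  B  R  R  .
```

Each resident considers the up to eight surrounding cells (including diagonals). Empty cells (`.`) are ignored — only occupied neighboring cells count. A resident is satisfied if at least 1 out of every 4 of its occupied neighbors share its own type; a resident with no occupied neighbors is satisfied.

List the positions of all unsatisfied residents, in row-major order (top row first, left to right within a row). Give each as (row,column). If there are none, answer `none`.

(1,1), (5,1), (5,4)

(1,1)B 0/2 not
(1,2)R 1/4 satisfied
(1,3)B 3/4 satisfied
(1,4)B 4/4 satisfied
(1,5)B 3/4 satisfied
(1,6)R 2/4 satisfied
(1,7)R 2/3 satisfied
(2,1)R 3/4 satisfied
(2,3)B 3/6 satisfied
(2,4)B 4/5 satisfied
(2,6)B 2/5 satisfied
(2,7)R 2/4 satisfied
(3,1)R 4/4 satisfied
(3,2)R 5/6 satisfied
(3,4)R 3/5 satisfied
(3,7)B 2/3 satisfied
(4,1)R 3/4 satisfied
(4,2)R 5/6 satisfied
(4,3)R 5/6 satisfied
(4,4)R 5/6 satisfied
(4,5)R 4/5 satisfied
(4,7)B 1/2 satisfied
(5,1)B 0/2 not
(5,3)R 3/4 satisfied
(5,4)B 0/5 not
(5,5)R 3/4 satisfied
(5,6)R 2/3 satisfied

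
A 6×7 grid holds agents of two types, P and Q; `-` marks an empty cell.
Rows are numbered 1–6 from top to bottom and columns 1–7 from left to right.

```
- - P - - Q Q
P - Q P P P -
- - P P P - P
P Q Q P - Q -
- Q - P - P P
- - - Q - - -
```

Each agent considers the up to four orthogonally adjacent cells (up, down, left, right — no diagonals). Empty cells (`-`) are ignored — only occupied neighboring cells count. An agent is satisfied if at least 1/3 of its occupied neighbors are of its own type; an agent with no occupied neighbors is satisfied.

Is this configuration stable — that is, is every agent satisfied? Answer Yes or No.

Row 1: (1,3)P 0/1 ✗ · (1,6)Q 1/2 ✓ · (1,7)Q 1/1 ✓
Row 2: (2,1)P 0/0 ✓ · (2,3)Q 0/3 ✗ · (2,4)P 2/3 ✓ · (2,5)P 3/3 ✓ · (2,6)P 1/2 ✓
Row 3: (3,3)P 1/3 ✓ · (3,4)P 4/4 ✓ · (3,5)P 2/2 ✓ · (3,7)P 0/0 ✓
Row 4: (4,1)P 0/1 ✗ · (4,2)Q 2/3 ✓ · (4,3)Q 1/3 ✓ · (4,4)P 2/3 ✓ · (4,6)Q 0/1 ✗
Row 5: (5,2)Q 1/1 ✓ · (5,4)P 1/2 ✓ · (5,6)P 1/2 ✓ · (5,7)P 1/1 ✓
Row 6: (6,4)Q 0/1 ✗
For instance (1,3) has only 0/1 same-type neighbors, below 1/3.

No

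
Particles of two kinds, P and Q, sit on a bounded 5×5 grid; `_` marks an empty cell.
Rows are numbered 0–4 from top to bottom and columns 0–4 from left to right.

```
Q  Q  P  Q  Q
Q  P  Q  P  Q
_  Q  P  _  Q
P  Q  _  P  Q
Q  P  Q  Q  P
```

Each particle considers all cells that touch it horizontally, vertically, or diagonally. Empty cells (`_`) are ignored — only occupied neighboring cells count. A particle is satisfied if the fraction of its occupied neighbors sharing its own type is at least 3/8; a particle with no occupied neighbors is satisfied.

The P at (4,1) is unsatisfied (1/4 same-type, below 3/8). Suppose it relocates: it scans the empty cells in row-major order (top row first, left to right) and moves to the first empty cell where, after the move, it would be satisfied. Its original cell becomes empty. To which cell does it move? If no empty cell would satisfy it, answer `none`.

Vacating (4,1). Empty cells in order:
  (2,0): 2/5 same-type → satisfied — stop here.

(2,0)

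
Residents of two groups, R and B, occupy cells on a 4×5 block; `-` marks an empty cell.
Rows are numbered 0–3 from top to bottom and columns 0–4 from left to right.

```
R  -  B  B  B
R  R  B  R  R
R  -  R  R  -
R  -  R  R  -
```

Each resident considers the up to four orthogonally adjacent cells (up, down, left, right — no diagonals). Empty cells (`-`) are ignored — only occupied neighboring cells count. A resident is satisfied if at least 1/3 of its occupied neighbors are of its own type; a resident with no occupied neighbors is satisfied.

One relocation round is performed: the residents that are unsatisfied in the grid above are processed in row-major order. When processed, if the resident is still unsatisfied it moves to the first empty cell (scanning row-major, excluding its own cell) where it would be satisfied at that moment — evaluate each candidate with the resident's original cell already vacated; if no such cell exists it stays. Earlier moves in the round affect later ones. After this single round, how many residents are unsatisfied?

0

Initially unsatisfied (in order): (1,2).
  (1,2) → (0,1).
Resulting grid:
R B B B B
R R - R R
R - R R -
R - R R -
All satisfied now.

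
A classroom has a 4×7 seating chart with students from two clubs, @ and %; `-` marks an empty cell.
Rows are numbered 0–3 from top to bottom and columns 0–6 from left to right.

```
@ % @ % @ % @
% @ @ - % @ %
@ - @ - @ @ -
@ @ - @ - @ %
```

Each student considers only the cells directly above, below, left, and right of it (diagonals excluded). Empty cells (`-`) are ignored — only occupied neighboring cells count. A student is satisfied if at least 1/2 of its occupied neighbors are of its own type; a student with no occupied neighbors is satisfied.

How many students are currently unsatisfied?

(0,0)@ 0/2 unhappy
(0,1)% 0/3 unhappy
(0,2)@ 1/3 unhappy
(0,3)% 0/2 unhappy
(0,4)@ 0/3 unhappy
(0,5)% 0/3 unhappy
(0,6)@ 0/2 unhappy
(1,0)% 0/3 unhappy
(1,1)@ 1/3 unhappy
(1,2)@ 3/3 ok
(1,4)% 0/3 unhappy
(1,5)@ 1/4 unhappy
(1,6)% 0/2 unhappy
(2,0)@ 1/2 ok
(2,2)@ 1/1 ok
(2,4)@ 1/2 ok
(2,5)@ 3/3 ok
(3,0)@ 2/2 ok
(3,1)@ 1/1 ok
(3,3)@ 0/0 ok
(3,5)@ 1/2 ok
(3,6)% 0/1 unhappy
Unsatisfied: (0,0), (0,1), (0,2), (0,3), (0,4), (0,5), (0,6), (1,0), (1,1), (1,4), (1,5), (1,6), (3,6) — 13 in total.

13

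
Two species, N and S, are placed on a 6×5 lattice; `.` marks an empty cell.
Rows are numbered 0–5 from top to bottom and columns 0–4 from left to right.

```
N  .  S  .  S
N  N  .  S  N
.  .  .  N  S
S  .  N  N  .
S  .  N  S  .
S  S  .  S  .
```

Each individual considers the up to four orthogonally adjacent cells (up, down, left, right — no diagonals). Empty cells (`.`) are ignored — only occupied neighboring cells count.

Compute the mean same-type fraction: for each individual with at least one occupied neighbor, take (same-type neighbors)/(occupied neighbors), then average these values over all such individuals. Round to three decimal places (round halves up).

0.637

Row 0: (0,0)N 1/1 · (0,2)S — no occupied neighbors · (0,4)S 0/1
Row 1: (1,0)N 2/2 · (1,1)N 1/1 · (1,3)S 0/2 · (1,4)N 0/3
Row 2: (2,3)N 1/3 · (2,4)S 0/2
Row 3: (3,0)S 1/1 · (3,2)N 2/2 · (3,3)N 2/3
Row 4: (4,0)S 2/2 · (4,2)N 1/2 · (4,3)S 1/3
Row 5: (5,0)S 2/2 · (5,1)S 1/1 · (5,3)S 1/1
Sum over 17 individuals: 1/1 + 0/1 + 2/2 + 1/1 + 0/2 + 0/3 + 1/3 + 0/2 + 1/1 + 2/2 + 2/3 + 2/2 + 1/2 + 1/3 + 2/2 + 1/1 + 1/1 = 65/6; mean = 65/6 ÷ 17 = 65/102 = 0.637254… → 0.637.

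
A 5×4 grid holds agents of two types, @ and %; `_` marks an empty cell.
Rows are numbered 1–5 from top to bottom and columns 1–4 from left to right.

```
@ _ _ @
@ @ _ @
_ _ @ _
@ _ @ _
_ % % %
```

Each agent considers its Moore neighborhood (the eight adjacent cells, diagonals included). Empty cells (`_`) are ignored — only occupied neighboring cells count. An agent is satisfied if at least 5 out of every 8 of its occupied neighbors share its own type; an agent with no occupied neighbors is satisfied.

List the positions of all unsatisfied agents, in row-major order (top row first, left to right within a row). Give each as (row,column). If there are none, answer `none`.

Row 1: (1,1)@ 2/2 satisfied · (1,4)@ 1/1 satisfied
Row 2: (2,1)@ 2/2 satisfied · (2,2)@ 3/3 satisfied · (2,4)@ 2/2 satisfied
Row 3: (3,3)@ 3/3 satisfied
Row 4: (4,1)@ 0/1 not · (4,3)@ 1/4 not
Row 5: (5,2)% 1/3 not · (5,3)% 2/3 satisfied · (5,4)% 1/2 not

(4,1), (4,3), (5,2), (5,4)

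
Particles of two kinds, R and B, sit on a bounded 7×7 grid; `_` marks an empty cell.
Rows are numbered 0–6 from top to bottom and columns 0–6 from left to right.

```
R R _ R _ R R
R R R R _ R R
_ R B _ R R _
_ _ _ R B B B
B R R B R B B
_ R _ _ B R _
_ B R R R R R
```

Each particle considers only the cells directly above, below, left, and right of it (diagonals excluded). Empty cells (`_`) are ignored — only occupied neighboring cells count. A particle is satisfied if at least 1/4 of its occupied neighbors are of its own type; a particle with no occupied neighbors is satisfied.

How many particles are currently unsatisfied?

7

Row 0: (0,0)R 2/2 satisfied · (0,1)R 2/2 satisfied · (0,3)R 1/1 satisfied · (0,5)R 2/2 satisfied · (0,6)R 2/2 satisfied
Row 1: (1,0)R 2/2 satisfied · (1,1)R 4/4 satisfied · (1,2)R 2/3 satisfied · (1,3)R 2/2 satisfied · (1,5)R 3/3 satisfied · (1,6)R 2/2 satisfied
Row 2: (2,1)R 1/2 satisfied · (2,2)B 0/2 not · (2,4)R 1/2 satisfied · (2,5)R 2/3 satisfied
Row 3: (3,3)R 0/2 not · (3,4)B 1/4 satisfied · (3,5)B 3/4 satisfied · (3,6)B 2/2 satisfied
Row 4: (4,0)B 0/1 not · (4,1)R 2/3 satisfied · (4,2)R 1/2 satisfied · (4,3)B 0/3 not · (4,4)R 0/4 not · (4,5)B 2/4 satisfied · (4,6)B 2/2 satisfied
Row 5: (5,1)R 1/2 satisfied · (5,4)B 0/3 not · (5,5)R 1/3 satisfied
Row 6: (6,1)B 0/2 not · (6,2)R 1/2 satisfied · (6,3)R 2/2 satisfied · (6,4)R 2/3 satisfied · (6,5)R 3/3 satisfied · (6,6)R 1/1 satisfied
Unsatisfied: (2,2), (3,3), (4,0), (4,3), (4,4), (5,4), (6,1) — 7 in total.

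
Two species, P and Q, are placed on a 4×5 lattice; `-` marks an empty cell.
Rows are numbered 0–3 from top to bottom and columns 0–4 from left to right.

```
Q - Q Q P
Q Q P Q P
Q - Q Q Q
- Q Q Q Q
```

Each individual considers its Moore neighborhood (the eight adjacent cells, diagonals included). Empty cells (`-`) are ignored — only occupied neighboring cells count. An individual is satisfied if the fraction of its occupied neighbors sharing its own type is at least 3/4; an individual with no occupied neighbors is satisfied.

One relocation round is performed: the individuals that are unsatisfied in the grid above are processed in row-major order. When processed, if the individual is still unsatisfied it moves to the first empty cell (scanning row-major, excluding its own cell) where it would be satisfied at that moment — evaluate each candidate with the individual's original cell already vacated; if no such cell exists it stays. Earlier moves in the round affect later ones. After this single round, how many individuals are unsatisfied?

Initially unsatisfied (in order): (0,3), (0,4), (1,2), (1,3), (1,4).
  (0,3) → (0,1).
  (0,4): no empty cell satisfies it; stays.
  (1,2): no empty cell satisfies it; stays.
  (1,3) → (2,1).
  (1,4): no empty cell satisfies it; stays.
Resulting grid:
Q Q Q - P
Q Q P - P
Q Q Q Q Q
- Q Q Q Q
Unsatisfied now: (0,2), (1,2), (1,4), (2,3).

4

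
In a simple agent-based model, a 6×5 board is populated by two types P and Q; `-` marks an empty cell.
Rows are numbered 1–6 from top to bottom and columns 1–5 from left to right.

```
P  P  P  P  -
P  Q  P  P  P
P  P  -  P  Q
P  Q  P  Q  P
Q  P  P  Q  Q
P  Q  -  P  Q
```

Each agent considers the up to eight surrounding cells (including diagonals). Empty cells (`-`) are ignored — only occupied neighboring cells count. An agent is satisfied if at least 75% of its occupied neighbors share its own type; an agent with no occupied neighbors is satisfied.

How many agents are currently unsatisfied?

20

Row 1: (1,1)P 2/3 not · (1,2)P 4/5 satisfied · (1,3)P 4/5 satisfied · (1,4)P 4/4 satisfied
Row 2: (2,1)P 4/5 satisfied · (2,2)Q 0/7 not · (2,3)P 6/7 satisfied · (2,4)P 5/6 satisfied · (2,5)P 3/4 satisfied
Row 3: (3,1)P 3/5 not · (3,2)P 5/7 not · (3,4)P 5/7 not · (3,5)Q 1/5 not
Row 4: (4,1)P 3/5 not · (4,2)Q 1/7 not · (4,3)P 4/7 not · (4,4)Q 3/7 not · (4,5)P 1/5 not
Row 5: (5,1)Q 2/5 not · (5,2)P 4/7 not · (5,3)P 3/7 not · (5,4)Q 3/7 not · (5,5)Q 3/5 not
Row 6: (6,1)P 1/3 not · (6,2)Q 1/4 not · (6,4)P 1/4 not · (6,5)Q 2/3 not
Unsatisfied: (1,1), (2,2), (3,1), (3,2), (3,4), (3,5), (4,1), (4,2), (4,3), (4,4), (4,5), (5,1), (5,2), (5,3), (5,4), (5,5), (6,1), (6,2), (6,4), (6,5) — 20 in total.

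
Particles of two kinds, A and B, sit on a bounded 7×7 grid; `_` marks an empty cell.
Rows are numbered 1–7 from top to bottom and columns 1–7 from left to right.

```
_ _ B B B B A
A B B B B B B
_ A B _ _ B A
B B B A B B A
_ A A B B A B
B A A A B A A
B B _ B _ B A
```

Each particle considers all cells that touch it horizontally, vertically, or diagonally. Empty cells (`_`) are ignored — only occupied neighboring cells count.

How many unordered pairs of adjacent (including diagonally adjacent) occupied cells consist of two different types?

51

Scan each occupied cell's neighbors to the right and below (and the two forward diagonals) so each pair is counted once.
Row 1: B(1,3)–B(1,4)= B(1,3)–B(2,3)= B(1,3)–B(2,4)= B(1,3)–B(2,2)= B(1,4)–B(1,5)= B(1,4)–B(2,4)= B(1,4)–B(2,5)= B(1,4)–B(2,3)= B(1,5)–B(1,6)= B(1,5)–B(2,5)= B(1,5)–B(2,6)= B(1,5)–B(2,4)= B(1,6)–A(1,7)≠ B(1,6)–B(2,6)= B(1,6)–B(2,7)= B(1,6)–B(2,5)= A(1,7)–B(2,7)≠ A(1,7)–B(2,6)≠  → 3/18 unlike.
Row 2: A(2,1)–B(2,2)≠ A(2,1)–A(3,2)= B(2,2)–B(2,3)= B(2,2)–A(3,2)≠ B(2,2)–B(3,3)= B(2,3)–B(2,4)= B(2,3)–B(3,3)= B(2,3)–A(3,2)≠ B(2,4)–B(2,5)= B(2,4)–B(3,3)= B(2,5)–B(2,6)= B(2,5)–B(3,6)= B(2,6)–B(2,7)= B(2,6)–B(3,6)= B(2,6)–A(3,7)≠ B(2,7)–A(3,7)≠ B(2,7)–B(3,6)=  → 5/17 unlike.
Row 3: A(3,2)–B(3,3)≠ A(3,2)–B(4,2)≠ A(3,2)–B(4,3)≠ A(3,2)–B(4,1)≠ B(3,3)–B(4,3)= B(3,3)–A(4,4)≠ B(3,3)–B(4,2)= B(3,6)–A(3,7)≠ B(3,6)–B(4,6)= B(3,6)–A(4,7)≠ B(3,6)–B(4,5)= A(3,7)–A(4,7)= A(3,7)–B(4,6)≠  → 8/13 unlike.
Row 4: B(4,1)–B(4,2)= B(4,1)–A(5,2)≠ B(4,2)–B(4,3)= B(4,2)–A(5,2)≠ B(4,2)–A(5,3)≠ B(4,3)–A(4,4)≠ B(4,3)–A(5,3)≠ B(4,3)–B(5,4)= B(4,3)–A(5,2)≠ A(4,4)–B(4,5)≠ A(4,4)–B(5,4)≠ A(4,4)–B(5,5)≠ A(4,4)–A(5,3)= B(4,5)–B(4,6)= B(4,5)–B(5,5)= B(4,5)–A(5,6)≠ B(4,5)–B(5,4)= B(4,6)–A(4,7)≠ B(4,6)–A(5,6)≠ B(4,6)–B(5,7)= B(4,6)–B(5,5)= A(4,7)–B(5,7)≠ A(4,7)–A(5,6)=  → 13/23 unlike.
Row 5: A(5,2)–A(5,3)= A(5,2)–A(6,2)= A(5,2)–A(6,3)= A(5,2)–B(6,1)≠ A(5,3)–B(5,4)≠ A(5,3)–A(6,3)= A(5,3)–A(6,4)= A(5,3)–A(6,2)= B(5,4)–B(5,5)= B(5,4)–A(6,4)≠ B(5,4)–B(6,5)= B(5,4)–A(6,3)≠ B(5,5)–A(5,6)≠ B(5,5)–B(6,5)= B(5,5)–A(6,6)≠ B(5,5)–A(6,4)≠ A(5,6)–B(5,7)≠ A(5,6)–A(6,6)= A(5,6)–A(6,7)= A(5,6)–B(6,5)≠ B(5,7)–A(6,7)≠ B(5,7)–A(6,6)≠  → 11/22 unlike.
Row 6: B(6,1)–A(6,2)≠ B(6,1)–B(7,1)= B(6,1)–B(7,2)= A(6,2)–A(6,3)= A(6,2)–B(7,2)≠ A(6,2)–B(7,1)≠ A(6,3)–A(6,4)= A(6,3)–B(7,4)≠ A(6,3)–B(7,2)≠ A(6,4)–B(6,5)≠ A(6,4)–B(7,4)≠ B(6,5)–A(6,6)≠ B(6,5)–B(7,6)= B(6,5)–B(7,4)= A(6,6)–A(6,7)= A(6,6)–B(7,6)≠ A(6,6)–A(7,7)= A(6,7)–A(7,7)= A(6,7)–B(7,6)≠  → 10/19 unlike.
Row 7: B(7,1)–B(7,2)= B(7,6)–A(7,7)≠  → 1/2 unlike.
Total adjacent occupied pairs: 114; unlike-type pairs: 51.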